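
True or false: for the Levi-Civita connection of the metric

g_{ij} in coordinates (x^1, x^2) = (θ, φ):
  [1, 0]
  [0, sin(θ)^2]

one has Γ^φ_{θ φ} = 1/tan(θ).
Γ^φ_{θ φ} = (1/2) g^{φφ} (∂_θ g_{φφ} + ∂_φ g_{φθ} - ∂_φ g_{θφ}) = (1/2)(1/sin(θ)^2)((sin(2*θ)) + (0) - (0)) = 1/tan(θ)
This equals the proposed value 1/tan(θ).
True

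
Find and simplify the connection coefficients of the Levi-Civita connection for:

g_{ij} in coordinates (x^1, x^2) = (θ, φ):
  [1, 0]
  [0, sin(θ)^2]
Using Γ^k_{ij} = (1/2) g^{km} (∂_i g_{mj} + ∂_j g_{mi} - ∂_m g_{ij}); the metric is diagonal, so only the m = k term contributes.
Non-zero symbols (using the symmetry Γ^k_{ij} = Γ^k_{ji}):
Γ^θ_{φ φ} = (1/2) g^{θθ} (∂_φ g_{θφ} + ∂_φ g_{θφ} - ∂_θ g_{φφ}) = (1/2)(1)((0) + (0) - (sin(2*θ))) = -sin(2*θ)/2
Γ^φ_{θ φ} = (1/2) g^{φφ} (∂_θ g_{φφ} + ∂_φ g_{φθ} - ∂_φ g_{θφ}) = (1/2)(1/sin(θ)^2)((sin(2*θ)) + (0) - (0)) = 1/tan(θ)
All other Christoffel symbols are zero.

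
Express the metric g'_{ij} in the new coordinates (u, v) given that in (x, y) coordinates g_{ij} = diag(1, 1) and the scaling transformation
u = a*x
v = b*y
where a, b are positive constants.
Invert the transformation: x = u/a, y = v/b
g'_{ij} = (∂x^k/∂x'^i)(∂x^l/∂x'^j) g_{kl}; with g_{kl} = δ_{kl} this is Σ_k (∂x^k/∂x'^i)(∂x^k/∂x'^j).
Jacobian: ∂x/∂u = 1/a, ∂x/∂v = 0, ∂y/∂u = 0, ∂y/∂v = 1/b
g'_{uu} = (1/a)(1/a) + (0)(0) = 1/a^2
g'_{uv} = (1/a)(0) + (0)(1/b) = 0
g'_{vv} = (0)(0) + (1/b)(1/b) = 1/b^2
g'_{ij} = diag(1/a^2, 1/b^2)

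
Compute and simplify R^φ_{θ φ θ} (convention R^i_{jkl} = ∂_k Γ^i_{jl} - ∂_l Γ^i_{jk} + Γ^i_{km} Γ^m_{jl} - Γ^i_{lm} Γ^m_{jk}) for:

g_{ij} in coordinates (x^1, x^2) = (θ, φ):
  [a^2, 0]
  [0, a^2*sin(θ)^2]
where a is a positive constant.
Non-zero Christoffel symbols (Γ^k_{ij} = Γ^k_{ji}):
Γ^θ_{φ φ} = -sin(2*θ)/2
Γ^φ_{θ φ} = 1/tan(θ)
R^φ_{θ φ θ} = ∂_φ Γ^φ_{θ θ} - ∂_θ Γ^φ_{θ φ} + Γ^φ_{φ m} Γ^m_{θ θ} - Γ^φ_{θ m} Γ^m_{θ φ}
  = (0) - (-1/sin(θ)^2) + (0) - (1/tan(θ)^2) = 1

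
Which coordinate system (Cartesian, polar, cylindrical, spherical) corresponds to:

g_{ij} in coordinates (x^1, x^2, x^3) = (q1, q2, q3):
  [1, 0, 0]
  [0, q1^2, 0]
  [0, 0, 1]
The line element ds^2 = dq1^2 + q1^2 dq2^2 + dq3^2 is dr^2 + r^2 dθ^2 + dz^2 with q1 = r, q2 = θ, q3 = z.
cylindrical coordinates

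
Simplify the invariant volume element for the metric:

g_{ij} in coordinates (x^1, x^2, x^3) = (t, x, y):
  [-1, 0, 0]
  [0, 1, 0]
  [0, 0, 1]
det(g) = -1
√|det(g)| = 1
Volume element: dV = 1 dt dx dy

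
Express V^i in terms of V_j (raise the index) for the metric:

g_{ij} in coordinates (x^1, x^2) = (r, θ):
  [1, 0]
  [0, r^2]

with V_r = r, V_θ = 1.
Inverse metric (diagonal): g^{rr} = 1, g^{θθ} = 1/r^2
V^i = g^{ij} V_j:
V^r = (1)(r) + (0)(1) = r
V^θ = (0)(r) + (1/r^2)(1) = 1/r^2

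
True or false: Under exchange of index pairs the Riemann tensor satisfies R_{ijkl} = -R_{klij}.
The pair-exchange symmetry has a plus sign: R_{ijkl} = +R_{klij}.
False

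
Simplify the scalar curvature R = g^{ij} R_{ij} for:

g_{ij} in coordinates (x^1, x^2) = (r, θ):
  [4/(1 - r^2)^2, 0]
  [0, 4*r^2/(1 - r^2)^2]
Non-zero Christoffel symbols (Γ^k_{ij} = Γ^k_{ji}):
Γ^r_{r r} = 2*r/(1 - r^2)
Γ^r_{θ θ} = (r^3 + r)/(r^2 - 1)
Γ^θ_{r θ} = (-r^2 - 1)/(r^3 - r)
Ricci tensor (R_{ij} = R^k_{ikj}): R_{rr} = -4/(r^2 - 1)^2, R_{rθ} = 0, R_{θθ} = -4*r^2/(r^2 - 1)^2
Inverse metric: g^{rr} = (1 - r^2)^2/4, g^{θθ} = (1 - r^2)^2/(4*r^2)
R = g^{ij} R_{ij} = ((1 - r^2)^2/4)(-4/(r^2 - 1)^2) + ((1 - r^2)^2/(4*r^2))(-4*r^2/(r^2 - 1)^2) = -2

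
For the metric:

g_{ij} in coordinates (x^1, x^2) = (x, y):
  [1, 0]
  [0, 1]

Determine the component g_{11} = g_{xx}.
With x^1 = x, x^2 = y, g_{11} = g_{xx} is the row-1, column-1 entry of the matrix.
g_{11} = 1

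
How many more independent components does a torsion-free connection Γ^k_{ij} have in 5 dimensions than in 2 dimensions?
Independent components in n dimensions: n × n(n+1)/2 = n^2(n+1)/2.
5D: 5 × 15 = 75
2D: 2 × 3 = 6
Difference = 75 - 6 = 69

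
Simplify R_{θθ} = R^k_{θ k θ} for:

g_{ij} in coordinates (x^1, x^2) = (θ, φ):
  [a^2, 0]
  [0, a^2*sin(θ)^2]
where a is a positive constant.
Non-zero Christoffel symbols (Γ^k_{ij} = Γ^k_{ji}):
Γ^θ_{φ φ} = -sin(2*θ)/2
Γ^φ_{θ φ} = 1/tan(θ)
R^θ_{θ θ θ} = 0 (a repeated index in an antisymmetric pair)
R^φ_{θ φ θ} = ∂_φ Γ^φ_{θ θ} - ∂_θ Γ^φ_{θ φ} + Γ^φ_{φ m} Γ^m_{θ θ} - Γ^φ_{θ m} Γ^m_{θ φ}
  = (0) - (-1/sin(θ)^2) + (0) - (1/tan(θ)^2) = 1
R_{θθ} = R^θ_{θ θ θ} + R^φ_{θ φ θ} = (0) + (1) = 1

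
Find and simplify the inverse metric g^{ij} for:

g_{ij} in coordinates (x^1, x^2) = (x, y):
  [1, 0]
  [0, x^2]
The metric is diagonal, so g^{ij} is diagonal with entries 1/g_{ii}: diag(1, 1/(x^2)).
g^{ij}:
  [1, 0]
  [0, 1/x^2]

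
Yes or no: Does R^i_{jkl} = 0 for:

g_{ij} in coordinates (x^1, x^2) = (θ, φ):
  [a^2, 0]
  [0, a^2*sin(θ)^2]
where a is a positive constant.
Non-zero Christoffel symbols:
Γ^θ_{φ φ} = -sin(2*θ)/2
Γ^φ_{θ φ} = 1/tan(θ)
Ricci tensor: R_{θθ} = 1, R_{θφ} = 0, R_{φφ} = sin(θ)^2
The Ricci tensor is non-zero, so the Riemann tensor is non-zero: not flat.
No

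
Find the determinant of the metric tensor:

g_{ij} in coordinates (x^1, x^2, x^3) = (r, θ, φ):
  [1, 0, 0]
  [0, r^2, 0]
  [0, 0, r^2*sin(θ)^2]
Diagonal metric: det(g) = g_{11}·g_{22}·g_{33}
= (1)·(r^2)·(r^2*sin(θ)^2)
det(g) = r^4*sin(θ)^2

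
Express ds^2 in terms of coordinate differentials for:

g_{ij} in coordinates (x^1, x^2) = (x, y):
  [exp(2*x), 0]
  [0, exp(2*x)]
ds^2 = g_{ij} dx^i dx^j; only the non-zero components contribute.
ds^2 = exp(2*x) dx^2 + exp(2*x) dy^2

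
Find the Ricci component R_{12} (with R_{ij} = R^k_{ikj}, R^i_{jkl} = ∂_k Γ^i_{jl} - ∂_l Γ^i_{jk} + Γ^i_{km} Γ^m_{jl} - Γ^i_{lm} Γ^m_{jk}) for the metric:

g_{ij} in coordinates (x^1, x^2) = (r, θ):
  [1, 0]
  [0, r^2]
Non-zero Christoffel symbols (Γ^k_{ij} = Γ^k_{ji}):
Γ^r_{θ θ} = -r
Γ^θ_{r θ} = 1/r
R^r_{r r θ} = 0 (a repeated index in an antisymmetric pair)
R^θ_{r θ θ} = 0 (a repeated index in an antisymmetric pair)
R_{rθ} = R^r_{r r θ} + R^θ_{r θ θ} = (0) + (0) = 0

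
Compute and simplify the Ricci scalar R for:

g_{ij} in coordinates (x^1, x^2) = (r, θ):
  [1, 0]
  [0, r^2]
Non-zero Christoffel symbols (Γ^k_{ij} = Γ^k_{ji}):
Γ^r_{θ θ} = -r
Γ^θ_{r θ} = 1/r
Ricci tensor (R_{ij} = R^k_{ikj}): R_{rr} = 0, R_{rθ} = 0, R_{θθ} = 0
Inverse metric: g^{rr} = 1, g^{θθ} = 1/r^2
R = g^{ij} R_{ij} = (1)(0) + (1/r^2)(0) = 0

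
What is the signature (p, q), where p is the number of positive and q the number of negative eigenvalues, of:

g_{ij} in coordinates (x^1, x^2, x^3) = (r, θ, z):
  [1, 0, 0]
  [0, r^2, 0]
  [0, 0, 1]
The metric is diagonal, so its eigenvalues are the diagonal entries: 1, r^2, 1 (at a generic point, where coordinate-dependent entries are positive).
3 positive, 0 negative.
(3, 0) - Riemannian (positive definite)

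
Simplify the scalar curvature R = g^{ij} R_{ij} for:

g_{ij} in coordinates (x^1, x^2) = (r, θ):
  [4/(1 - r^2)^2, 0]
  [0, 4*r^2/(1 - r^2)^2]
Non-zero Christoffel symbols (Γ^k_{ij} = Γ^k_{ji}):
Γ^r_{r r} = 2*r/(1 - r^2)
Γ^r_{θ θ} = (r^3 + r)/(r^2 - 1)
Γ^θ_{r θ} = (-r^2 - 1)/(r^3 - r)
Ricci tensor (R_{ij} = R^k_{ikj}): R_{rr} = -4/(r^2 - 1)^2, R_{rθ} = 0, R_{θθ} = -4*r^2/(r^2 - 1)^2
Inverse metric: g^{rr} = (1 - r^2)^2/4, g^{θθ} = (1 - r^2)^2/(4*r^2)
R = g^{ij} R_{ij} = ((1 - r^2)^2/4)(-4/(r^2 - 1)^2) + ((1 - r^2)^2/(4*r^2))(-4*r^2/(r^2 - 1)^2) = -2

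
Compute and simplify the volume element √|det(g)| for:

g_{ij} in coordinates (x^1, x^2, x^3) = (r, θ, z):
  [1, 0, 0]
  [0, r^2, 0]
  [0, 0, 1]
det(g) = r^2
√|det(g)| = r
Volume element: dV = r dr dθ dz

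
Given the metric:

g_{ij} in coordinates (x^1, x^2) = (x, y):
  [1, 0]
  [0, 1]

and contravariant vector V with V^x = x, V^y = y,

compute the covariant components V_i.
V_i = g_{ij} V^j:
V_x = (1)(x) + (0)(y) = x
V_y = (0)(x) + (1)(y) = y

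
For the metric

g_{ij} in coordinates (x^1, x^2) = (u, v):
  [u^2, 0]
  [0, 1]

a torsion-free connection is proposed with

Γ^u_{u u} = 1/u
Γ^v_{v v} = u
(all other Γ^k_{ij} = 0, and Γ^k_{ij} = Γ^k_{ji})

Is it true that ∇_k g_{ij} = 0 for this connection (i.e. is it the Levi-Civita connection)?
Using ∇_k g_{ij} = ∂_k g_{ij} - Γ^m_{ki} g_{mj} - Γ^m_{kj} g_{im}:
∇_v g_{vv} = (0) - (u) - (u) = -2*u ≠ 0
So the connection is not metric compatible (it is not the Levi-Civita connection).
No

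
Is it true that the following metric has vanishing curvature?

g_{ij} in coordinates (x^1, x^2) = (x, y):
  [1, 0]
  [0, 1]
All metric components are constant, so every Christoffel symbol vanishes and R^i_{jkl} = 0.
Yes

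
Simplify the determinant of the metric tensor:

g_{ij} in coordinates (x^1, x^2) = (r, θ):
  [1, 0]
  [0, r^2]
For a 2×2 metric: det(g) = g_{11}·g_{22} - g_{12}·g_{21}
= (1)·(r^2) - (0)·(0)
= r^2 - 0
det(g) = r^2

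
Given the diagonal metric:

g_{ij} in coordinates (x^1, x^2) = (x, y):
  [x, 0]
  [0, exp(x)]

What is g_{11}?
With x^1 = x, x^2 = y, g_{11} = g_{xx} is the row-1, column-1 entry of the matrix.
g_{11} = x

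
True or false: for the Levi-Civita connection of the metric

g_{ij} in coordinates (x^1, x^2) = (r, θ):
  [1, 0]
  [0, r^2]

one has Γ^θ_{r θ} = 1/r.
Γ^θ_{r θ} = (1/2) g^{θθ} (∂_r g_{θθ} + ∂_θ g_{θr} - ∂_θ g_{rθ}) = (1/2)(1/r^2)((2*r) + (0) - (0)) = 1/r
This equals the proposed value 1/r.
True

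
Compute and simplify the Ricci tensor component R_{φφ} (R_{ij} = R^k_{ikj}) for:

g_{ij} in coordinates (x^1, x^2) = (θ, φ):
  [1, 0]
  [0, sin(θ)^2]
Non-zero Christoffel symbols (Γ^k_{ij} = Γ^k_{ji}):
Γ^θ_{φ φ} = -sin(2*θ)/2
Γ^φ_{θ φ} = 1/tan(θ)
R^θ_{φ θ φ} = ∂_θ Γ^θ_{φ φ} - ∂_φ Γ^θ_{φ θ} + Γ^θ_{θ m} Γ^m_{φ φ} - Γ^θ_{φ m} Γ^m_{φ θ}
  = (-cos(2*θ)) - (0) + (0) - (-cos(θ)^2) = sin(θ)^2
R^φ_{φ φ φ} = 0 (a repeated index in an antisymmetric pair)
R_{φφ} = R^θ_{φ θ φ} + R^φ_{φ φ φ} = (sin(θ)^2) + (0) = sin(θ)^2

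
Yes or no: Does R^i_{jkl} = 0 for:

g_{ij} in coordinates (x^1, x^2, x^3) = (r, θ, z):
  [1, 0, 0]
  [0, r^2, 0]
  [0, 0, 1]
Non-zero Christoffel symbols:
Γ^r_{θ θ} = -r
Γ^θ_{r θ} = 1/r
Ricci tensor: R_{rr} = 0, R_{rθ} = 0, R_{rz} = 0, R_{θθ} = 0, R_{θz} = 0, R_{zz} = 0
All R_{ij} vanish; in 3 dimensions the Riemann tensor is fully determined by the Ricci tensor, so R^i_{jkl} = 0: the metric is flat (curvilinear coordinates on flat space).
Yes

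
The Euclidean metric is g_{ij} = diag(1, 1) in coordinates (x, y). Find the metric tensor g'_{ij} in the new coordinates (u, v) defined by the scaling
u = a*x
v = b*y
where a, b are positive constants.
Invert the transformation: x = u/a, y = v/b
g'_{ij} = (∂x^k/∂x'^i)(∂x^l/∂x'^j) g_{kl}; with g_{kl} = δ_{kl} this is Σ_k (∂x^k/∂x'^i)(∂x^k/∂x'^j).
Jacobian: ∂x/∂u = 1/a, ∂x/∂v = 0, ∂y/∂u = 0, ∂y/∂v = 1/b
g'_{uu} = (1/a)(1/a) + (0)(0) = 1/a^2
g'_{uv} = (1/a)(0) + (0)(1/b) = 0
g'_{vv} = (0)(0) + (1/b)(1/b) = 1/b^2
g'_{ij} = diag(1/a^2, 1/b^2)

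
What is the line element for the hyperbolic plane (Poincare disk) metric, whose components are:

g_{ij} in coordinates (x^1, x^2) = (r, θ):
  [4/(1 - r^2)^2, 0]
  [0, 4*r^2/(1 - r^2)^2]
ds^2 = g_{ij} dx^i dx^j; only the non-zero components contribute.
ds^2 = (4/(1 - r^2)^2) dr^2 + (4*r^2/(1 - r^2)^2) dθ^2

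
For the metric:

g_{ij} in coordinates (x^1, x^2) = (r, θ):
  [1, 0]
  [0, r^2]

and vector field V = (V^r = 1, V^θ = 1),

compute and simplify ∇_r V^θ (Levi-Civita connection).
Non-zero Christoffel symbols:
Γ^r_{θ θ} = -r
Γ^θ_{r θ} = 1/r
∇_r V^θ = ∂_r V^θ + Γ^θ_{r j} V^j
  = (0) + (0)(1) + (1/r)(1)
  = 1/r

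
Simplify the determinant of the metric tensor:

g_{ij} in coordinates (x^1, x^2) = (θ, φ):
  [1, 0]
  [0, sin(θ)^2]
For a 2×2 metric: det(g) = g_{11}·g_{22} - g_{12}·g_{21}
= (1)·(sin(θ)^2) - (0)·(0)
= sin(θ)^2 - 0
det(g) = sin(θ)^2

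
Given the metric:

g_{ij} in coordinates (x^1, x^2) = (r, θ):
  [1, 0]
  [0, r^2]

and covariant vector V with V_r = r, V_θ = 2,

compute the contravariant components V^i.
Inverse metric (diagonal): g^{rr} = 1, g^{θθ} = 1/r^2
V^i = g^{ij} V_j:
V^r = (1)(r) + (0)(2) = r
V^θ = (0)(r) + (1/r^2)(2) = 2/r^2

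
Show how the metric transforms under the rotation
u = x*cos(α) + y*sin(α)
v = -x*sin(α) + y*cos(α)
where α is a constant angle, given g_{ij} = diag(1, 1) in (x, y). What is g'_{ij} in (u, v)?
Invert the transformation: x = u*cos(α) - v*sin(α), y = u*sin(α) + v*cos(α)
g'_{ij} = (∂x^k/∂x'^i)(∂x^l/∂x'^j) g_{kl}; with g_{kl} = δ_{kl} this is Σ_k (∂x^k/∂x'^i)(∂x^k/∂x'^j).
Jacobian: ∂x/∂u = cos(α), ∂x/∂v = -sin(α), ∂y/∂u = sin(α), ∂y/∂v = cos(α)
g'_{uu} = (cos(α))(cos(α)) + (sin(α))(sin(α)) = 1
g'_{uv} = (cos(α))(-sin(α)) + (sin(α))(cos(α)) = 0
g'_{vv} = (-sin(α))(-sin(α)) + (cos(α))(cos(α)) = 1
g'_{ij} = diag(1, 1)
The Euclidean metric is invariant under rotations.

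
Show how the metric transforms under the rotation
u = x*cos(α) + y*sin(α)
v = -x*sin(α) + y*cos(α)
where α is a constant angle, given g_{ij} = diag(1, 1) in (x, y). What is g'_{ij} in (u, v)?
Invert the transformation: x = u*cos(α) - v*sin(α), y = u*sin(α) + v*cos(α)
g'_{ij} = (∂x^k/∂x'^i)(∂x^l/∂x'^j) g_{kl}; with g_{kl} = δ_{kl} this is Σ_k (∂x^k/∂x'^i)(∂x^k/∂x'^j).
Jacobian: ∂x/∂u = cos(α), ∂x/∂v = -sin(α), ∂y/∂u = sin(α), ∂y/∂v = cos(α)
g'_{uu} = (cos(α))(cos(α)) + (sin(α))(sin(α)) = 1
g'_{uv} = (cos(α))(-sin(α)) + (sin(α))(cos(α)) = 0
g'_{vv} = (-sin(α))(-sin(α)) + (cos(α))(cos(α)) = 1
g'_{ij} = diag(1, 1)
The Euclidean metric is invariant under rotations.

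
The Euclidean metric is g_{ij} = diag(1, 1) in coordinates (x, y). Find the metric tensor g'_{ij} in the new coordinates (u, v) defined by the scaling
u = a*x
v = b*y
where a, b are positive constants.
Invert the transformation: x = u/a, y = v/b
g'_{ij} = (∂x^k/∂x'^i)(∂x^l/∂x'^j) g_{kl}; with g_{kl} = δ_{kl} this is Σ_k (∂x^k/∂x'^i)(∂x^k/∂x'^j).
Jacobian: ∂x/∂u = 1/a, ∂x/∂v = 0, ∂y/∂u = 0, ∂y/∂v = 1/b
g'_{uu} = (1/a)(1/a) + (0)(0) = 1/a^2
g'_{uv} = (1/a)(0) + (0)(1/b) = 0
g'_{vv} = (0)(0) + (1/b)(1/b) = 1/b^2
g'_{ij} = diag(1/a^2, 1/b^2)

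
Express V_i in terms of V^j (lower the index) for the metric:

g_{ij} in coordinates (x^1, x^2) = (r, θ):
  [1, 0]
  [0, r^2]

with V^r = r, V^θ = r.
V_i = g_{ij} V^j:
V_r = (1)(r) + (0)(r) = r
V_θ = (0)(r) + (r^2)(r) = r^3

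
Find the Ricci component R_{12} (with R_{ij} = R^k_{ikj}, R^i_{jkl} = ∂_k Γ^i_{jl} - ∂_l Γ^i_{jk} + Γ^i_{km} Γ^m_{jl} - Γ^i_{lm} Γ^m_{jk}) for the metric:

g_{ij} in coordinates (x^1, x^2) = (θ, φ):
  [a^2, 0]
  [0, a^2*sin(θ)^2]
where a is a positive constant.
Non-zero Christoffel symbols (Γ^k_{ij} = Γ^k_{ji}):
Γ^θ_{φ φ} = -sin(2*θ)/2
Γ^φ_{θ φ} = 1/tan(θ)
R^θ_{θ θ φ} = 0 (a repeated index in an antisymmetric pair)
R^φ_{θ φ φ} = 0 (a repeated index in an antisymmetric pair)
R_{θφ} = R^θ_{θ θ φ} + R^φ_{θ φ φ} = (0) + (0) = 0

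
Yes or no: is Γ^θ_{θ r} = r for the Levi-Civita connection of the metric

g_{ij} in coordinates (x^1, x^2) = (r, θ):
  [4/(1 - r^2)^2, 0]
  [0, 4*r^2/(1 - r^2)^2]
Γ^θ_{θ r} = (1/2) g^{θθ} (∂_θ g_{θr} + ∂_r g_{θθ} - ∂_θ g_{θr}) = (1/2)((1 - r^2)^2/(4*r^2))((0) + (-8*(r^3 + r)/(r^2 - 1)^3) - (0)) = (-r^2 - 1)/(r^3 - r)
This differs from the proposed value r.
No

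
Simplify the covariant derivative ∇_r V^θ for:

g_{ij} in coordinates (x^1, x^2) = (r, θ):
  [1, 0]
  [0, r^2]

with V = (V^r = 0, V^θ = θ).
Non-zero Christoffel symbols:
Γ^r_{θ θ} = -r
Γ^θ_{r θ} = 1/r
∇_r V^θ = ∂_r V^θ + Γ^θ_{r j} V^j
  = (0) + (0)(0) + (1/r)(θ)
  = θ/r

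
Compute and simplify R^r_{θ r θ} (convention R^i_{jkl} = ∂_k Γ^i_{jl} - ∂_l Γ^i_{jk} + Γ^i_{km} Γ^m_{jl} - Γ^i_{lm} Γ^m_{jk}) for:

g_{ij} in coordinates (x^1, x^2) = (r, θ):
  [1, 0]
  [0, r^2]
Non-zero Christoffel symbols (Γ^k_{ij} = Γ^k_{ji}):
Γ^r_{θ θ} = -r
Γ^θ_{r θ} = 1/r
R^r_{θ r θ} = ∂_r Γ^r_{θ θ} - ∂_θ Γ^r_{θ r} + Γ^r_{r m} Γ^m_{θ θ} - Γ^r_{θ m} Γ^m_{θ r}
  = (-1) - (0) + (0) - (-1) = 0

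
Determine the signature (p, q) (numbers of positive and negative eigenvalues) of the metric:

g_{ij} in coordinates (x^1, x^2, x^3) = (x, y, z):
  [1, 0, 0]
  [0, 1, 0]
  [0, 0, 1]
The metric is diagonal, so its eigenvalues are the diagonal entries: 1, 1, 1 (at a generic point, where coordinate-dependent entries are positive).
3 positive, 0 negative.
(3, 0) - Riemannian (positive definite)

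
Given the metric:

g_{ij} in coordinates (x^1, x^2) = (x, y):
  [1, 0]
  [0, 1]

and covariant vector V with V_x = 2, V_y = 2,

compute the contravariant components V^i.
Inverse metric (diagonal): g^{xx} = 1, g^{yy} = 1
V^i = g^{ij} V_j:
V^x = (1)(2) + (0)(2) = 2
V^y = (0)(2) + (1)(2) = 2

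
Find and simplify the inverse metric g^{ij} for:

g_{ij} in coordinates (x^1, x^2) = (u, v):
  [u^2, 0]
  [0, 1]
The metric is diagonal, so g^{ij} is diagonal with entries 1/g_{ii}: diag(1/(u^2), 1).
g^{ij}:
  [1/u^2, 0]
  [0, 1]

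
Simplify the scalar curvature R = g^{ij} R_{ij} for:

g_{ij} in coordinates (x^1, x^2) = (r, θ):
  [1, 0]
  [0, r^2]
Non-zero Christoffel symbols (Γ^k_{ij} = Γ^k_{ji}):
Γ^r_{θ θ} = -r
Γ^θ_{r θ} = 1/r
Ricci tensor (R_{ij} = R^k_{ikj}): R_{rr} = 0, R_{rθ} = 0, R_{θθ} = 0
Inverse metric: g^{rr} = 1, g^{θθ} = 1/r^2
R = g^{ij} R_{ij} = (1)(0) + (1/r^2)(0) = 0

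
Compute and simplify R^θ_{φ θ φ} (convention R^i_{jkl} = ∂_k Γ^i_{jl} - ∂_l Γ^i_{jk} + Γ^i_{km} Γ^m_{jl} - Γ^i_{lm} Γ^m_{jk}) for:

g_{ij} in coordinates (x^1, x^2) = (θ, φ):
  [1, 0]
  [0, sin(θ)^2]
Non-zero Christoffel symbols (Γ^k_{ij} = Γ^k_{ji}):
Γ^θ_{φ φ} = -sin(2*θ)/2
Γ^φ_{θ φ} = 1/tan(θ)
R^θ_{φ θ φ} = ∂_θ Γ^θ_{φ φ} - ∂_φ Γ^θ_{φ θ} + Γ^θ_{θ m} Γ^m_{φ φ} - Γ^θ_{φ m} Γ^m_{φ θ}
  = (-cos(2*θ)) - (0) + (0) - (-cos(θ)^2) = sin(θ)^2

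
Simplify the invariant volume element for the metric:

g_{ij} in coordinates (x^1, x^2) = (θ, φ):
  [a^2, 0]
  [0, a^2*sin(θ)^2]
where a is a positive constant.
det(g) = a^4*sin(θ)^2
√|det(g)| = a^2*sin(θ) (taking 0 < θ < π so that |sin(θ)| = sin(θ))
Volume element: dV = a^2*sin(θ) dθ dφ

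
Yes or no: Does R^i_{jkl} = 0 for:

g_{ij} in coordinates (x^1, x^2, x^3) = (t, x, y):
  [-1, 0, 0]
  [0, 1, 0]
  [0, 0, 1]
All metric components are constant, so every Christoffel symbol vanishes and R^i_{jkl} = 0.
Yes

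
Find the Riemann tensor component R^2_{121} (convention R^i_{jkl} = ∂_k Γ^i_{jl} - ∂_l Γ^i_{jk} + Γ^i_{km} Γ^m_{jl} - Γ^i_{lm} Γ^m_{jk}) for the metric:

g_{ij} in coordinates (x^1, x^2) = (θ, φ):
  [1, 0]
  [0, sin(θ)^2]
Non-zero Christoffel symbols (Γ^k_{ij} = Γ^k_{ji}):
Γ^θ_{φ φ} = -sin(2*θ)/2
Γ^φ_{θ φ} = 1/tan(θ)
R^φ_{θ φ θ} = ∂_φ Γ^φ_{θ θ} - ∂_θ Γ^φ_{θ φ} + Γ^φ_{φ m} Γ^m_{θ θ} - Γ^φ_{θ m} Γ^m_{θ φ}
  = (0) - (-1/sin(θ)^2) + (0) - (1/tan(θ)^2) = 1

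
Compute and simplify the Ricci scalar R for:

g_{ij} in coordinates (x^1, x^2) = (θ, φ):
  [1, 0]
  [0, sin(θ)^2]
Non-zero Christoffel symbols (Γ^k_{ij} = Γ^k_{ji}):
Γ^θ_{φ φ} = -sin(2*θ)/2
Γ^φ_{θ φ} = 1/tan(θ)
Ricci tensor (R_{ij} = R^k_{ikj}): R_{θθ} = 1, R_{θφ} = 0, R_{φφ} = sin(θ)^2
Inverse metric: g^{θθ} = 1, g^{φφ} = 1/sin(θ)^2
R = g^{ij} R_{ij} = (1)(1) + (1/sin(θ)^2)(sin(θ)^2) = 2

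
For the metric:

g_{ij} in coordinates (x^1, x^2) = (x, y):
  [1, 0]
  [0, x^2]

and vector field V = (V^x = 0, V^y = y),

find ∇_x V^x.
Non-zero Christoffel symbols:
Γ^x_{y y} = -x
Γ^y_{x y} = 1/x
∇_x V^x = ∂_x V^x + Γ^x_{x j} V^j
  = (0) + (0)(0) + (0)(y)
  = 0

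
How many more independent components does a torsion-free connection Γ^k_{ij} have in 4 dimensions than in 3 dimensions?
Independent components in n dimensions: n × n(n+1)/2 = n^2(n+1)/2.
4D: 4 × 10 = 40
3D: 3 × 6 = 18
Difference = 40 - 18 = 22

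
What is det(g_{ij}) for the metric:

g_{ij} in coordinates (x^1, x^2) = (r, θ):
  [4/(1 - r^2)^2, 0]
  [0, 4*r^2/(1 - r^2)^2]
For a 2×2 metric: det(g) = g_{11}·g_{22} - g_{12}·g_{21}
= (4/(1 - r^2)^2)·(4*r^2/(1 - r^2)^2) - (0)·(0)
= 16*r^2/(1 - r^2)^4 - 0
det(g) = 16*r^2/(1 - r^2)^4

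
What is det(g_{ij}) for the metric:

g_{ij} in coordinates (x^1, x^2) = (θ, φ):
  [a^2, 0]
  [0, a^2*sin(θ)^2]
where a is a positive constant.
For a 2×2 metric: det(g) = g_{11}·g_{22} - g_{12}·g_{21}
= (a^2)·(a^2*sin(θ)^2) - (0)·(0)
= a^4*sin(θ)^2 - 0
det(g) = a^4*sin(θ)^2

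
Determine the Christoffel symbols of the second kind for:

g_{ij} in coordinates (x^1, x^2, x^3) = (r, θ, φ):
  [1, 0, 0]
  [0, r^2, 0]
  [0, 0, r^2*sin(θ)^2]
Using Γ^k_{ij} = (1/2) g^{km} (∂_i g_{mj} + ∂_j g_{mi} - ∂_m g_{ij}); the metric is diagonal, so only the m = k term contributes.
Non-zero symbols (using the symmetry Γ^k_{ij} = Γ^k_{ji}):
Γ^r_{θ θ} = (1/2) g^{rr} (∂_θ g_{rθ} + ∂_θ g_{rθ} - ∂_r g_{θθ}) = (1/2)(1)((0) + (0) - (2*r)) = -r
Γ^r_{φ φ} = (1/2) g^{rr} (∂_φ g_{rφ} + ∂_φ g_{rφ} - ∂_r g_{φφ}) = (1/2)(1)((0) + (0) - (2*r*sin(θ)^2)) = -r*sin(θ)^2
Γ^θ_{r θ} = (1/2) g^{θθ} (∂_r g_{θθ} + ∂_θ g_{θr} - ∂_θ g_{rθ}) = (1/2)(1/r^2)((2*r) + (0) - (0)) = 1/r
Γ^θ_{φ φ} = (1/2) g^{θθ} (∂_φ g_{θφ} + ∂_φ g_{θφ} - ∂_θ g_{φφ}) = (1/2)(1/r^2)((0) + (0) - (r^2*sin(2*θ))) = -sin(2*θ)/2
Γ^φ_{r φ} = (1/2) g^{φφ} (∂_r g_{φφ} + ∂_φ g_{φr} - ∂_φ g_{rφ}) = (1/2)(1/(r^2*sin(θ)^2))((2*r*sin(θ)^2) + (0) - (0)) = 1/r
Γ^φ_{θ φ} = (1/2) g^{φφ} (∂_θ g_{φφ} + ∂_φ g_{φθ} - ∂_φ g_{θφ}) = (1/2)(1/(r^2*sin(θ)^2))((r^2*sin(2*θ)) + (0) - (0)) = 1/tan(θ)
All other Christoffel symbols are zero.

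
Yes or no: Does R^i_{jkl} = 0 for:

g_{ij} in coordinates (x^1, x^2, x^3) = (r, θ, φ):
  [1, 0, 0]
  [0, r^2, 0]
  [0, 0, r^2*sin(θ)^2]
Non-zero Christoffel symbols:
Γ^r_{θ θ} = -r
Γ^r_{φ φ} = -r*sin(θ)^2
Γ^θ_{r θ} = 1/r
Γ^θ_{φ φ} = -sin(2*θ)/2
Γ^φ_{r φ} = 1/r
Γ^φ_{θ φ} = 1/tan(θ)
Ricci tensor: R_{rr} = 0, R_{rθ} = 0, R_{rφ} = 0, R_{θθ} = 0, R_{θφ} = 0, R_{φφ} = 0
All R_{ij} vanish; in 3 dimensions the Riemann tensor is fully determined by the Ricci tensor, so R^i_{jkl} = 0: the metric is flat (curvilinear coordinates on flat space).
Yes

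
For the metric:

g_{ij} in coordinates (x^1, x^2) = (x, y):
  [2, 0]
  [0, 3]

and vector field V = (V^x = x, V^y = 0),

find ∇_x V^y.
All Christoffel symbols are zero.
∇_x V^y = ∂_x V^y + Γ^y_{x j} V^j
  = (0) + (0)(x) + (0)(0)
  = 0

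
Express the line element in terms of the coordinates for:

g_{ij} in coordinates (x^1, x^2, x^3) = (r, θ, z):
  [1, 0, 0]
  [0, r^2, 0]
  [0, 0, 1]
ds^2 = g_{ij} dx^i dx^j; only the non-zero components contribute.
ds^2 = dr^2 + r^2 dθ^2 + dz^2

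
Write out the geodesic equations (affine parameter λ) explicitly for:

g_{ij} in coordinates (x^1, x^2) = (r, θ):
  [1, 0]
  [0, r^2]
Geodesic equation: d^2x^k/dλ^2 + Γ^k_{ij} (dx^i/dλ)(dx^j/dλ) = 0.
Non-zero Christoffel symbols:
Γ^r_{θ θ} = -r
Γ^θ_{r θ} = 1/r
Substituting (the symmetric pair Γ^k_{ij}, Γ^k_{ji} combines into a factor 2):
d^2r/dλ^2 - r (dθ/dλ)^2 = 0
d^2θ/dλ^2 + (2/r) (dr/dλ)(dθ/dλ) = 0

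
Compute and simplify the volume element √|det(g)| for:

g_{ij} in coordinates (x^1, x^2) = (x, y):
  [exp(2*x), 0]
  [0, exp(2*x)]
det(g) = exp(4*x)
√|det(g)| = exp(2*x)
Volume element: dV = exp(2*x) dx dy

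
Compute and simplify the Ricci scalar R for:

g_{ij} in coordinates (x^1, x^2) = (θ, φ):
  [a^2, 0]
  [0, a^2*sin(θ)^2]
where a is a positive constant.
Non-zero Christoffel symbols (Γ^k_{ij} = Γ^k_{ji}):
Γ^θ_{φ φ} = -sin(2*θ)/2
Γ^φ_{θ φ} = 1/tan(θ)
Ricci tensor (R_{ij} = R^k_{ikj}): R_{θθ} = 1, R_{θφ} = 0, R_{φφ} = sin(θ)^2
Inverse metric: g^{θθ} = 1/a^2, g^{φφ} = 1/(a^2*sin(θ)^2)
R = g^{ij} R_{ij} = (1/a^2)(1) + (1/(a^2*sin(θ)^2))(sin(θ)^2) = 2/a^2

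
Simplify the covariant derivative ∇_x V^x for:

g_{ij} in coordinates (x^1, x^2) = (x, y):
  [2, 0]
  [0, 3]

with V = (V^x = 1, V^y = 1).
All Christoffel symbols are zero.
∇_x V^x = ∂_x V^x + Γ^x_{x j} V^j
  = (0) + (0)(1) + (0)(1)
  = 0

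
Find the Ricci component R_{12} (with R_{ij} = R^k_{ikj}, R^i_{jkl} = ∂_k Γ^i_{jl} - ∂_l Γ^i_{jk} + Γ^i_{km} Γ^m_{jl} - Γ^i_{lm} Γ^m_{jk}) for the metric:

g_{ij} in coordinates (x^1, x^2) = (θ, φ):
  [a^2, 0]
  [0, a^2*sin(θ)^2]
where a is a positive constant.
Non-zero Christoffel symbols (Γ^k_{ij} = Γ^k_{ji}):
Γ^θ_{φ φ} = -sin(2*θ)/2
Γ^φ_{θ φ} = 1/tan(θ)
R^θ_{θ θ φ} = 0 (a repeated index in an antisymmetric pair)
R^φ_{θ φ φ} = 0 (a repeated index in an antisymmetric pair)
R_{θφ} = R^θ_{θ θ φ} + R^φ_{θ φ φ} = (0) + (0) = 0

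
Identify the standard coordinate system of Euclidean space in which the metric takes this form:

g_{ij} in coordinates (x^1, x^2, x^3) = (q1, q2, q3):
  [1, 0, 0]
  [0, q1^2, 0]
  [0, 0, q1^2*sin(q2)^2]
The line element ds^2 = dq1^2 + q1^2 dq2^2 + q1^2 sin(q2)^2 dq3^2 is dr^2 + r^2 dθ^2 + r^2 sin(θ)^2 dφ^2 with q1 = r, q2 = θ, q3 = φ.
spherical coordinates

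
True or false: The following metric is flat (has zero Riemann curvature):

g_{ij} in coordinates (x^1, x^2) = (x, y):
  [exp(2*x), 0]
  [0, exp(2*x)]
Non-zero Christoffel symbols:
Γ^x_{x x} = 1
Γ^x_{y y} = -1
Γ^y_{x y} = 1
Ricci tensor: R_{xx} = 0, R_{xy} = 0, R_{yy} = 0
All R_{ij} vanish; in 2 dimensions the Riemann tensor is fully determined by the Ricci tensor, so R^i_{jkl} = 0: the metric is flat (curvilinear coordinates on flat space).
True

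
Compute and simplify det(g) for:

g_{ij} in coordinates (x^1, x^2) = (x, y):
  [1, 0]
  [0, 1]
For a 2×2 metric: det(g) = g_{11}·g_{22} - g_{12}·g_{21}
= (1)·(1) - (0)·(0)
= 1 - 0
det(g) = 1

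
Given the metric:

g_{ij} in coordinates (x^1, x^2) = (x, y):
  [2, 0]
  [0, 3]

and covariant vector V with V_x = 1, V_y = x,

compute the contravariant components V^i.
Inverse metric (diagonal): g^{xx} = 1/2, g^{yy} = 1/3
V^i = g^{ij} V_j:
V^x = (1/2)(1) + (0)(x) = 1/2
V^y = (0)(1) + (1/3)(x) = x/3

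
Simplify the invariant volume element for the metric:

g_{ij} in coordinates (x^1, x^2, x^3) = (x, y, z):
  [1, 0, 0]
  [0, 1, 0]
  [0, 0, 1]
det(g) = 1
√|det(g)| = 1
Volume element: dV = 1 dx dy dz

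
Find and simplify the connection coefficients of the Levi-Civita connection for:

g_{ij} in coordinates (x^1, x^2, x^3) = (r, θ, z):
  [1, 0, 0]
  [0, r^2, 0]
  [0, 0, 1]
Using Γ^k_{ij} = (1/2) g^{km} (∂_i g_{mj} + ∂_j g_{mi} - ∂_m g_{ij}); the metric is diagonal, so only the m = k term contributes.
Non-zero symbols (using the symmetry Γ^k_{ij} = Γ^k_{ji}):
Γ^r_{θ θ} = (1/2) g^{rr} (∂_θ g_{rθ} + ∂_θ g_{rθ} - ∂_r g_{θθ}) = (1/2)(1)((0) + (0) - (2*r)) = -r
Γ^θ_{r θ} = (1/2) g^{θθ} (∂_r g_{θθ} + ∂_θ g_{θr} - ∂_θ g_{rθ}) = (1/2)(1/r^2)((2*r) + (0) - (0)) = 1/r
All other Christoffel symbols are zero.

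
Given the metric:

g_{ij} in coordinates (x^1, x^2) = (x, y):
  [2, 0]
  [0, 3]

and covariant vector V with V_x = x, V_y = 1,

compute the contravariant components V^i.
Inverse metric (diagonal): g^{xx} = 1/2, g^{yy} = 1/3
V^i = g^{ij} V_j:
V^x = (1/2)(x) + (0)(1) = x/2
V^y = (0)(x) + (1/3)(1) = 1/3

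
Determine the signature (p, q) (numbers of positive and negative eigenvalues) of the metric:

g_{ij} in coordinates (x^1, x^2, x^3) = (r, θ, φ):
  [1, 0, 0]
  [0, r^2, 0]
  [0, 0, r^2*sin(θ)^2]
The metric is diagonal, so its eigenvalues are the diagonal entries: 1, r^2, r^2*sin(θ)^2 (at a generic point, where coordinate-dependent entries are positive).
3 positive, 0 negative.
(3, 0) - Riemannian (positive definite)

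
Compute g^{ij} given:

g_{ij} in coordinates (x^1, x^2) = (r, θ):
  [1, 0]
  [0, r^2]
The metric is diagonal, so g^{ij} is diagonal with entries 1/g_{ii}: diag(1, 1/(r^2)).
g^{ij}:
  [1, 0]
  [0, 1/r^2]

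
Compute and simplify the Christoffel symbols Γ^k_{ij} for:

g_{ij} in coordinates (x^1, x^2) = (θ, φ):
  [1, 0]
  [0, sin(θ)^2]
Using Γ^k_{ij} = (1/2) g^{km} (∂_i g_{mj} + ∂_j g_{mi} - ∂_m g_{ij}); the metric is diagonal, so only the m = k term contributes.
Non-zero symbols (using the symmetry Γ^k_{ij} = Γ^k_{ji}):
Γ^θ_{φ φ} = (1/2) g^{θθ} (∂_φ g_{θφ} + ∂_φ g_{θφ} - ∂_θ g_{φφ}) = (1/2)(1)((0) + (0) - (sin(2*θ))) = -sin(2*θ)/2
Γ^φ_{θ φ} = (1/2) g^{φφ} (∂_θ g_{φφ} + ∂_φ g_{φθ} - ∂_φ g_{θφ}) = (1/2)(1/sin(θ)^2)((sin(2*θ)) + (0) - (0)) = 1/tan(θ)
All other Christoffel symbols are zero.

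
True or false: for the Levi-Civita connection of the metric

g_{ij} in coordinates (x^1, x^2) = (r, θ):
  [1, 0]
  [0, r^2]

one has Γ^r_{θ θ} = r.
Γ^r_{θ θ} = (1/2) g^{rr} (∂_θ g_{rθ} + ∂_θ g_{rθ} - ∂_r g_{θθ}) = (1/2)(1)((0) + (0) - (2*r)) = -r
This differs from the proposed value r.
False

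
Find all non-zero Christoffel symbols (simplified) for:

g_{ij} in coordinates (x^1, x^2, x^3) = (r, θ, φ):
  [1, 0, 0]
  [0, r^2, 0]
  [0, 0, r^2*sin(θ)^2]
Using Γ^k_{ij} = (1/2) g^{km} (∂_i g_{mj} + ∂_j g_{mi} - ∂_m g_{ij}); the metric is diagonal, so only the m = k term contributes.
Non-zero symbols (using the symmetry Γ^k_{ij} = Γ^k_{ji}):
Γ^r_{θ θ} = (1/2) g^{rr} (∂_θ g_{rθ} + ∂_θ g_{rθ} - ∂_r g_{θθ}) = (1/2)(1)((0) + (0) - (2*r)) = -r
Γ^r_{φ φ} = (1/2) g^{rr} (∂_φ g_{rφ} + ∂_φ g_{rφ} - ∂_r g_{φφ}) = (1/2)(1)((0) + (0) - (2*r*sin(θ)^2)) = -r*sin(θ)^2
Γ^θ_{r θ} = (1/2) g^{θθ} (∂_r g_{θθ} + ∂_θ g_{θr} - ∂_θ g_{rθ}) = (1/2)(1/r^2)((2*r) + (0) - (0)) = 1/r
Γ^θ_{φ φ} = (1/2) g^{θθ} (∂_φ g_{θφ} + ∂_φ g_{θφ} - ∂_θ g_{φφ}) = (1/2)(1/r^2)((0) + (0) - (r^2*sin(2*θ))) = -sin(2*θ)/2
Γ^φ_{r φ} = (1/2) g^{φφ} (∂_r g_{φφ} + ∂_φ g_{φr} - ∂_φ g_{rφ}) = (1/2)(1/(r^2*sin(θ)^2))((2*r*sin(θ)^2) + (0) - (0)) = 1/r
Γ^φ_{θ φ} = (1/2) g^{φφ} (∂_θ g_{φφ} + ∂_φ g_{φθ} - ∂_φ g_{θφ}) = (1/2)(1/(r^2*sin(θ)^2))((r^2*sin(2*θ)) + (0) - (0)) = 1/tan(θ)
All other Christoffel symbols are zero.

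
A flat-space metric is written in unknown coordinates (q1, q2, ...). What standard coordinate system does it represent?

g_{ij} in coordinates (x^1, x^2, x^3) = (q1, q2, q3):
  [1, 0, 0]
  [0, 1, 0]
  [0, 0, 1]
All components are constant and the metric is the identity, i.e. orthonormal rectilinear coordinates.
Cartesian (3D) coordinates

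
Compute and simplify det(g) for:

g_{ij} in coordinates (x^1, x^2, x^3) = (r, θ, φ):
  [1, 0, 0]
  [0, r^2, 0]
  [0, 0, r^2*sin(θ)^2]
Diagonal metric: det(g) = g_{11}·g_{22}·g_{33}
= (1)·(r^2)·(r^2*sin(θ)^2)
det(g) = r^4*sin(θ)^2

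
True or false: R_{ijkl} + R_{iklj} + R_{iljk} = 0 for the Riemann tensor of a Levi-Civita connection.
This is the first (algebraic) Bianchi identity.
True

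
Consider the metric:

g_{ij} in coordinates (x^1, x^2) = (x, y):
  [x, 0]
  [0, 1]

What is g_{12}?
With x^1 = x, x^2 = y, g_{12} = g_{xy} is the row-1, column-2 entry of the matrix.
g_{12} = 0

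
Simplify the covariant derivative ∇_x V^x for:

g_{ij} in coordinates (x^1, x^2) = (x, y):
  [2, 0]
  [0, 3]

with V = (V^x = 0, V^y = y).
All Christoffel symbols are zero.
∇_x V^x = ∂_x V^x + Γ^x_{x j} V^j
  = (0) + (0)(0) + (0)(y)
  = 0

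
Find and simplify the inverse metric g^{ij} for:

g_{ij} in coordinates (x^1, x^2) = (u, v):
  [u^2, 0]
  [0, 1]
The metric is diagonal, so g^{ij} is diagonal with entries 1/g_{ii}: diag(1/(u^2), 1).
g^{ij}:
  [1/u^2, 0]
  [0, 1]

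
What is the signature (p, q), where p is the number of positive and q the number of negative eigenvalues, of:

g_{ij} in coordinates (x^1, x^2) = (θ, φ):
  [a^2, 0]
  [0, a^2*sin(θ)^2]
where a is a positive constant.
The metric is diagonal, so its eigenvalues are the diagonal entries: a^2, a^2*sin(θ)^2 (at a generic point, where coordinate-dependent entries are positive).
2 positive, 0 negative.
(2, 0) - Riemannian (positive definite)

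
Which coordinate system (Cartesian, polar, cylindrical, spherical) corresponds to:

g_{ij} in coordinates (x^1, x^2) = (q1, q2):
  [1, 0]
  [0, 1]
All components are constant and the metric is the identity, i.e. orthonormal rectilinear coordinates.
Cartesian (2D) coordinates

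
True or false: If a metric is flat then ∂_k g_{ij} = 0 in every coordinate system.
Flatness means R^i_{jkl} = 0; the components can still vary, e.g. the flat plane in polar coordinates has g_{θθ} = r^2.
False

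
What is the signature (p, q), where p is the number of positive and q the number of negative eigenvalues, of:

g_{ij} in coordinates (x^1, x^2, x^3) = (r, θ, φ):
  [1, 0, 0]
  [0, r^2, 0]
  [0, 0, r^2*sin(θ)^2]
The metric is diagonal, so its eigenvalues are the diagonal entries: 1, r^2, r^2*sin(θ)^2 (at a generic point, where coordinate-dependent entries are positive).
3 positive, 0 negative.
(3, 0) - Riemannian (positive definite)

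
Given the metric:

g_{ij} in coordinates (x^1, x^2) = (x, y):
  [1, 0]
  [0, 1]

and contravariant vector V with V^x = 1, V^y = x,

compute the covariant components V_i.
V_i = g_{ij} V^j:
V_x = (1)(1) + (0)(x) = 1
V_y = (0)(1) + (1)(x) = x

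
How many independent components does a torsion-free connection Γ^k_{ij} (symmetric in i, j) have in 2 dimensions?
Γ^k_{ij} has n choices for the upper index and n(n+1)/2 independent symmetric lower index pairs.
Total = 2 × 2×3/2 = 2 × 3 = 6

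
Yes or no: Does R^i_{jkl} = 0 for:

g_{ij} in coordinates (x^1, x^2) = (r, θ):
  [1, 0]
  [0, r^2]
Non-zero Christoffel symbols:
Γ^r_{θ θ} = -r
Γ^θ_{r θ} = 1/r
Ricci tensor: R_{rr} = 0, R_{rθ} = 0, R_{θθ} = 0
All R_{ij} vanish; in 2 dimensions the Riemann tensor is fully determined by the Ricci tensor, so R^i_{jkl} = 0: the metric is flat (curvilinear coordinates on flat space).
Yes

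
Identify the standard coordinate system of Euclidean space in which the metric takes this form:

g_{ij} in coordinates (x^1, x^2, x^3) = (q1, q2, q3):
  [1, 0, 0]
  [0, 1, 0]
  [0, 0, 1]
All components are constant and the metric is the identity, i.e. orthonormal rectilinear coordinates.
Cartesian (3D) coordinates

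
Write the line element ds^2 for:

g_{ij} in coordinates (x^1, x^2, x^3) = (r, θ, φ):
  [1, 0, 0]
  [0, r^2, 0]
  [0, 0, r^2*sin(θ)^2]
ds^2 = g_{ij} dx^i dx^j; only the non-zero components contribute.
ds^2 = dr^2 + r^2 dθ^2 + r^2*sin(θ)^2 dφ^2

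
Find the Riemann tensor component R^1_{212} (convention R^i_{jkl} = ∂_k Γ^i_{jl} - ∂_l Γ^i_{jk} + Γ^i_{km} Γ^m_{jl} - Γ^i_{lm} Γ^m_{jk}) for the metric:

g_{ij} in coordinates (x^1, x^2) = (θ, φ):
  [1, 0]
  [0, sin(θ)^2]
Non-zero Christoffel symbols (Γ^k_{ij} = Γ^k_{ji}):
Γ^θ_{φ φ} = -sin(2*θ)/2
Γ^φ_{θ φ} = 1/tan(θ)
R^θ_{φ θ φ} = ∂_θ Γ^θ_{φ φ} - ∂_φ Γ^θ_{φ θ} + Γ^θ_{θ m} Γ^m_{φ φ} - Γ^θ_{φ m} Γ^m_{φ θ}
  = (-cos(2*θ)) - (0) + (0) - (-cos(θ)^2) = sin(θ)^2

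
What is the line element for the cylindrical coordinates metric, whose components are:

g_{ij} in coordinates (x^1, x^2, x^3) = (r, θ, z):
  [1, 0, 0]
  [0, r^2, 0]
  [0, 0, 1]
ds^2 = g_{ij} dx^i dx^j; only the non-zero components contribute.
ds^2 = dr^2 + r^2 dθ^2 + dz^2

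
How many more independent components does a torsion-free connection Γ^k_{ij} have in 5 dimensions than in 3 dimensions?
Independent components in n dimensions: n × n(n+1)/2 = n^2(n+1)/2.
5D: 5 × 15 = 75
3D: 3 × 6 = 18
Difference = 75 - 18 = 57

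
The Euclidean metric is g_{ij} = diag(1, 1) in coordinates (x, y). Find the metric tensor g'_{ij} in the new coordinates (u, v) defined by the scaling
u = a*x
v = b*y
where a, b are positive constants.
Invert the transformation: x = u/a, y = v/b
g'_{ij} = (∂x^k/∂x'^i)(∂x^l/∂x'^j) g_{kl}; with g_{kl} = δ_{kl} this is Σ_k (∂x^k/∂x'^i)(∂x^k/∂x'^j).
Jacobian: ∂x/∂u = 1/a, ∂x/∂v = 0, ∂y/∂u = 0, ∂y/∂v = 1/b
g'_{uu} = (1/a)(1/a) + (0)(0) = 1/a^2
g'_{uv} = (1/a)(0) + (0)(1/b) = 0
g'_{vv} = (0)(0) + (1/b)(1/b) = 1/b^2
g'_{ij} = diag(1/a^2, 1/b^2)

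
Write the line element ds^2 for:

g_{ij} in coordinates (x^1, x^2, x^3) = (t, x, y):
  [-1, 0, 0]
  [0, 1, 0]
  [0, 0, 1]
ds^2 = g_{ij} dx^i dx^j; only the non-zero components contribute.
ds^2 = -dt^2 + dx^2 + dy^2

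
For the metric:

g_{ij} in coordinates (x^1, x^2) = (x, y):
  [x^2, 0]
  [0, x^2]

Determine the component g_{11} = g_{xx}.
With x^1 = x, x^2 = y, g_{11} = g_{xx} is the row-1, column-1 entry of the matrix.
g_{11} = x^2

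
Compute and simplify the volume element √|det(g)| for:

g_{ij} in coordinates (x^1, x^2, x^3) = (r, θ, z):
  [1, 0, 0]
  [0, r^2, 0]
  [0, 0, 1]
det(g) = r^2
√|det(g)| = r
Volume element: dV = r dr dθ dz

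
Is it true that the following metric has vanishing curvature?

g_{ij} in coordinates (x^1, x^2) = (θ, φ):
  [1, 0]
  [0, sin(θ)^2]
Non-zero Christoffel symbols:
Γ^θ_{φ φ} = -sin(2*θ)/2
Γ^φ_{θ φ} = 1/tan(θ)
Ricci tensor: R_{θθ} = 1, R_{θφ} = 0, R_{φφ} = sin(θ)^2
The Ricci tensor is non-zero, so the Riemann tensor is non-zero: not flat.
No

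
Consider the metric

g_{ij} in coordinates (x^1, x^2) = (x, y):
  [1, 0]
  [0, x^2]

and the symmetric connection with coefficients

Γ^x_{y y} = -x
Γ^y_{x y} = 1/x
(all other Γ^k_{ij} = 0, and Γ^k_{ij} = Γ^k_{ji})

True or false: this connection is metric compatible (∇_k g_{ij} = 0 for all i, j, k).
Using ∇_k g_{ij} = ∂_k g_{ij} - Γ^m_{ki} g_{mj} - Γ^m_{kj} g_{im}:
e.g. ∇_x g_{yy} = (2*x) - (x) - (x) = 0
Every component ∇_k g_{ij} vanishes: the connection is metric compatible.
True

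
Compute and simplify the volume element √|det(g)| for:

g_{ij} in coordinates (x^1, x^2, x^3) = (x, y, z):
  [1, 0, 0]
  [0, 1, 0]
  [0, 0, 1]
det(g) = 1
√|det(g)| = 1
Volume element: dV = 1 dx dy dz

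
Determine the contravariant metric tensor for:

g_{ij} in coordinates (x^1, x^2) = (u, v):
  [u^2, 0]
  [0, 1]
The metric is diagonal, so g^{ij} is diagonal with entries 1/g_{ii}: diag(1/(u^2), 1).
g^{ij}:
  [1/u^2, 0]
  [0, 1]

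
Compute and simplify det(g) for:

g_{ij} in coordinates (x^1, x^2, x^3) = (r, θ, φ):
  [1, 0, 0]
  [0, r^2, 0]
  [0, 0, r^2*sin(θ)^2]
Diagonal metric: det(g) = g_{11}·g_{22}·g_{33}
= (1)·(r^2)·(r^2*sin(θ)^2)
det(g) = r^4*sin(θ)^2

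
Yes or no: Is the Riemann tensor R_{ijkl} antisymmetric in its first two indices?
R_{ijkl} = -R_{jikl} (follows from metric compatibility).
Yes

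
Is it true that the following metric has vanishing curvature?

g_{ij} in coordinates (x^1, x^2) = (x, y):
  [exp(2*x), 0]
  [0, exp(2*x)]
Non-zero Christoffel symbols:
Γ^x_{x x} = 1
Γ^x_{y y} = -1
Γ^y_{x y} = 1
Ricci tensor: R_{xx} = 0, R_{xy} = 0, R_{yy} = 0
All R_{ij} vanish; in 2 dimensions the Riemann tensor is fully determined by the Ricci tensor, so R^i_{jkl} = 0: the metric is flat (curvilinear coordinates on flat space).
Yes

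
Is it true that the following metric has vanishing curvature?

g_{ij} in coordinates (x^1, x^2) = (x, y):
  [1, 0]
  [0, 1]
All metric components are constant, so every Christoffel symbol vanishes and R^i_{jkl} = 0.
Yes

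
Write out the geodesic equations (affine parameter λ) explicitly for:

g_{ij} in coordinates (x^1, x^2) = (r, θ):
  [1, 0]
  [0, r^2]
Geodesic equation: d^2x^k/dλ^2 + Γ^k_{ij} (dx^i/dλ)(dx^j/dλ) = 0.
Non-zero Christoffel symbols:
Γ^r_{θ θ} = -r
Γ^θ_{r θ} = 1/r
Substituting (the symmetric pair Γ^k_{ij}, Γ^k_{ji} combines into a factor 2):
d^2r/dλ^2 - r (dθ/dλ)^2 = 0
d^2θ/dλ^2 + (2/r) (dr/dλ)(dθ/dλ) = 0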